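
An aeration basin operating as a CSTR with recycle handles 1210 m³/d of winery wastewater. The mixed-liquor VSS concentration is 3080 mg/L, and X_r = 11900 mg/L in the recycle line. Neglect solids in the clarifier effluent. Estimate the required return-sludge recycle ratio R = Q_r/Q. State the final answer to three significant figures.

R ≈ 0.349

R = Q_r/Q = X/(X_r − X) = 3080 / (11900 − 3080) = 0.3492.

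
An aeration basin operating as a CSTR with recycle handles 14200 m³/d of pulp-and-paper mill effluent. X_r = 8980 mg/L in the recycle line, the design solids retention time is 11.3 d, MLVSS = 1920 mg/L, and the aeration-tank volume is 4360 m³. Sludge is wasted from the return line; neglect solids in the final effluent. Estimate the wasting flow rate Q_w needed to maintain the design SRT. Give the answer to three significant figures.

Q_w = (V·X)/(θ_c X_r) = 4360 × 1920 / (11.3 × 8980) = 82.50 m³/d.

Q_w ≈ 82.5 m³/d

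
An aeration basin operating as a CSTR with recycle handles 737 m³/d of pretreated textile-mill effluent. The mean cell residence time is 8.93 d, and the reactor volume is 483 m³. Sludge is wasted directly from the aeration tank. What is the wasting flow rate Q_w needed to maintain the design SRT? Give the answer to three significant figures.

Q_w ≈ 54.1 m³/d

For wasting at MLVSS concentration, Q_w = V/θ_c = 483.0/8.93 = 54.09 m³/d.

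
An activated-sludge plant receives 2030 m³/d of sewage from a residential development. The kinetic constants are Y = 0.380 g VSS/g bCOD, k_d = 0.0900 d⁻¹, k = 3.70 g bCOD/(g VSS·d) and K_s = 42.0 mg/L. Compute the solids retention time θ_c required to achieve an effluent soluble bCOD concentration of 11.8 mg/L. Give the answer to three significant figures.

θ_c ≈ 4.58 d

From 1/θ_c = Y·k·S/(K_s + S) − k_d: Y·k·S/(K_s+S) = 0.380 × 3.70 × 11.8 / (42.0 + 11.8) = 0.3084 d⁻¹.
θ_c = 1/(μ − k_d) = 1/(0.3084 − 0.0900) = 1/0.2184 = 4.579 d.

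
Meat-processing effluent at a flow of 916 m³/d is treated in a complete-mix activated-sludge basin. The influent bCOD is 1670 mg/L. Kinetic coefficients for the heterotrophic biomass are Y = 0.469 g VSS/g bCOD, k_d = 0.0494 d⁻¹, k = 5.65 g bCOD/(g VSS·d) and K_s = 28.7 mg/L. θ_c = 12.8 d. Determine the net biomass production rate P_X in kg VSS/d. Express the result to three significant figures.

P_X ≈ 439 kg VSS/d

Effluent substrate depends only on kinetics and SRT: S = K_s(1 + k_d θ_c) / [θ_c(Yk − k_d) − 1] = 28.7 × (1 + 0.0494 × 12.8) / [12.8 × (0.469 × 5.65 − 0.0494) − 1] = 46.85 / 32.29 = 1.451 mg/L.
Observed yield with endogenous decay: Y_obs = Y / (1 + k_d·θ_c) = 0.469 / (1 + 0.0494 × 12.8) = 0.469 / 1.632 = 0.2873 g VSS/g bCOD.
Mass of bCOD removed per day: Q(S₀ − S) = 916 × 1669 g/m³ = 1528 kg/d.
P_X = Y_obs · Q(S₀ − S) = 0.2873 × 1528 = 439.1 kg VSS/d.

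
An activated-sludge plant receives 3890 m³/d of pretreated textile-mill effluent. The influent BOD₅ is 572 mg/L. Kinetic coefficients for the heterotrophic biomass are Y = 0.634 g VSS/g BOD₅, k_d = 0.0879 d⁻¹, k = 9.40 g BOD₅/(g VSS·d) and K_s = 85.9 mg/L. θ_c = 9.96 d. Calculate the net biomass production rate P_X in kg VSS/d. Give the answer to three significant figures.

For a completely mixed reactor with recycle the Lawrence–McCarty relation gives S = K_s·(1 + k_d·θ_c) / [θ_c·(Y·k − k_d) − 1] = 85.9 × (1 + 0.0879 × 9.96) / [9.96 × (0.634 × 9.40 − 0.0879) − 1] = 161.1 / 57.48 = 2.803 mg/L.
Correct the yield for decay: Y_obs = Y/(1 + k_d θ_c) = 0.634 / (1 + 0.0879 × 9.96) = 0.634 / 1.875 = 0.3380.
Q·(S₀ − S) = 3890 × (572 − 2.80) × 10⁻³ = 2214 kg/d removed.
Net biomass production P_X = Y_obs × Q·(S₀ − S) = 0.3380 × 2214 = 748.5 kg VSS/d.

P_X ≈ 748 kg VSS/d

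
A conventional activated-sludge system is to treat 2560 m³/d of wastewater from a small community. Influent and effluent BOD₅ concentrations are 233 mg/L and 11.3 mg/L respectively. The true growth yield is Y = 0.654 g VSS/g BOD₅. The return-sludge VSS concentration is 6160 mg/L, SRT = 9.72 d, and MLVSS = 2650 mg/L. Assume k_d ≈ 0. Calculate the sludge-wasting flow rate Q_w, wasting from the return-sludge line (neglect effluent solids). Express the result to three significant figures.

Biomass mass balance (decay neglected): V·X = Y·Q·(S₀ − S)·θ_c, so V = 0.654 × 2560 × (233 − 11.3) × 9.72 / 2650 = 1361 m³.
Wasting from the return line (neglecting effluent solids): Q_w = V·X / (θ_c·X_r) = 1361 × 2650 / (9.72 × 6160) = 60.26 m³/d.

Q_w ≈ 60.3 m³/d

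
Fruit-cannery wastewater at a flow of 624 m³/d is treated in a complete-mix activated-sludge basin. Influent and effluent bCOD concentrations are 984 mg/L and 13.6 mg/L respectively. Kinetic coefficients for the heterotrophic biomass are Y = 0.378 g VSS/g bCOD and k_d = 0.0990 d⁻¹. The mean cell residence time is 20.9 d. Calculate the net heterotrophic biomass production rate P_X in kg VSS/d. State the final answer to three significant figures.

The observed yield is Y_obs = Y/(1 + k_d·θ_c) = 0.378 / (1 + 0.0990 × 20.9) = 0.378 / 3.069 = 0.1232 g VSS per g bCOD removed.
Mass of bCOD removed per day: Q(S₀ − S) = 624 × 970.4 g/m³ = 605.5 kg/d.
So the net sludge growth is P_X = 0.1232 × 605.5 = 74.58 kg VSS/d.

P_X ≈ 74.6 kg VSS/d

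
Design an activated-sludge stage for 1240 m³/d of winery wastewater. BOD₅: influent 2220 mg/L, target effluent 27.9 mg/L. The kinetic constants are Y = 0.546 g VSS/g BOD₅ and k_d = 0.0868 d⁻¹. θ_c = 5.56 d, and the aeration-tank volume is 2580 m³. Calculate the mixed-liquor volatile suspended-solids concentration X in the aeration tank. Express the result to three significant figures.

X ≈ 2160 mg/L

From V·X·(1 + k_d·θ_c) = Y·Q·(S₀ − S)·θ_c: X = 0.546 × 1240 × (2220 − 27.9) × 5.56 / [2580 × (1 + 0.0868 × 5.56)] = 2157 mg/L.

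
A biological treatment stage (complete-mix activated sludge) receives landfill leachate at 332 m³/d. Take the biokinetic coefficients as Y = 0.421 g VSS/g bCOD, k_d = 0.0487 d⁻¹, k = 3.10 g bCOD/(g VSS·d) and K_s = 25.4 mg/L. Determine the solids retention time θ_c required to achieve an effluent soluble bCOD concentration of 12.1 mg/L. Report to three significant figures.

From 1/θ_c = Y·k·S/(K_s + S) − k_d: Y·k·S/(K_s+S) = 0.421 × 3.10 × 12.1 / (25.4 + 12.1) = 0.4211 d⁻¹.
1/θ_c = 0.4211 − 0.0487 = 0.3724 d⁻¹, so θ_c = 2.685 d.

θ_c ≈ 2.69 d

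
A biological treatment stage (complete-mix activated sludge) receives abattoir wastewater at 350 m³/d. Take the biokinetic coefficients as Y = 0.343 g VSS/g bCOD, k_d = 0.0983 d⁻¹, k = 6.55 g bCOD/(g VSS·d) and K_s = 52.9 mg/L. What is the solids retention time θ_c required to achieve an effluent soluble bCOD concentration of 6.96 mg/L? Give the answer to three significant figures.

θ_c ≈ 6.14 d

At the target effluent, Y k S/(K_s+S) = 0.343×6.55×6.96/59.86 = 0.2612 d⁻¹.
θ_c = 1/(μ − k_d) = 1/(0.2612 − 0.0983) = 1/0.1629 = 6.138 d.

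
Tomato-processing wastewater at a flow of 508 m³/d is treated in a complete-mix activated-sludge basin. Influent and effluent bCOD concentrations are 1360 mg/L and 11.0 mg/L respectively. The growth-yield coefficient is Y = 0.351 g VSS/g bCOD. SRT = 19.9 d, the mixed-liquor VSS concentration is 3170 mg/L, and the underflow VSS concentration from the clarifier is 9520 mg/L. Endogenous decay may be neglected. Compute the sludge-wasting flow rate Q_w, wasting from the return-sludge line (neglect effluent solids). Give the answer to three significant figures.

Q_w ≈ 25.3 m³/d

V·X = Y·Q·ΔS·θ_c gives V = 0.351 × 508 × (1360 − 11.0) × 19.9 / 3170 = 1510 m³.
θ_c = V·X/(Q_w·X_r) when wasting from the recycle, so Q_w = V·X/(θ_c·X_r) = 1510 × 3170 / (19.9 × 9520) = 25.27 m³/d.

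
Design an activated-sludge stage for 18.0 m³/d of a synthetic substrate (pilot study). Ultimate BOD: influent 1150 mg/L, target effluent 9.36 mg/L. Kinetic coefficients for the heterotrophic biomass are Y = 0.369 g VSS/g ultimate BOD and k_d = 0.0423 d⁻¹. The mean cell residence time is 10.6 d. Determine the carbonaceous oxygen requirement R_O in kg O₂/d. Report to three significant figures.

Y_obs = Y / (1 + k_d θ_c) = 0.369 / (1 + 0.0423 × 10.6) = 0.369 / 1.448 = 0.2548.
Mass of ultimate BOD removed per day: Q(S₀ − S) = 18.0 × 1141 g/m³ = 20.53 kg/d.
Biomass synthesised: P_X = Y_obs × 20.53 = 5.231 kg VSS/d.
R_O = Q·ΔS − 1.42 P_X = 20.53 − 7.428 = 13.10 kg O₂/d.

R_O ≈ 13.1 kg O₂/d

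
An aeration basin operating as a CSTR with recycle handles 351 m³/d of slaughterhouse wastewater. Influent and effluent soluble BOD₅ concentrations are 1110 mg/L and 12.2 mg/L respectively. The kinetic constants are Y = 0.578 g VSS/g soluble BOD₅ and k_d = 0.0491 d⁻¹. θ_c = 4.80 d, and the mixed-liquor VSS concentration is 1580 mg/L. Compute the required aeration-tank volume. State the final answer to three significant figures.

From the SRT design equation V = Y Q (S₀−S) θ_c / [X (1 + k_d θ_c)] = 0.578 × 351 × (1110 − 12.2) × 4.80 / [1580 × (1 + 0.0491 × 4.80)] = 1.07×10^6 / 1952 = 547.6 m³.

V ≈ 548 m³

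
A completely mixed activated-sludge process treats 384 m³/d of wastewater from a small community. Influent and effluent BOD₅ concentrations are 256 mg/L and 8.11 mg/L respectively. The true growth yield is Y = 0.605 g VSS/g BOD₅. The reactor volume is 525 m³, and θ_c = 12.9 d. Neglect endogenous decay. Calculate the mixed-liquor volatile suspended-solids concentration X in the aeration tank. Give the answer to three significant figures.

X = Y·Q·ΔS·θ_c / V = 0.605 × 384 × (256 − 8.11) × 12.9 / 525 = 1415 mg/L.

X ≈ 1420 mg/L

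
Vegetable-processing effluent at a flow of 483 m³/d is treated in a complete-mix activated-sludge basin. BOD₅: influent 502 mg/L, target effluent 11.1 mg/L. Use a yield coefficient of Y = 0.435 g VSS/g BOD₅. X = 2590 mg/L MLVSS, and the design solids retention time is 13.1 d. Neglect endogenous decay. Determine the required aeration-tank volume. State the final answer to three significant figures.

Biomass mass balance (decay neglected): V·X = Y·Q·(S₀ − S)·θ_c, so V = 0.435 × 483 × (502 − 11.1) × 13.1 / 2590 = 521.7 m³.

V ≈ 522 m³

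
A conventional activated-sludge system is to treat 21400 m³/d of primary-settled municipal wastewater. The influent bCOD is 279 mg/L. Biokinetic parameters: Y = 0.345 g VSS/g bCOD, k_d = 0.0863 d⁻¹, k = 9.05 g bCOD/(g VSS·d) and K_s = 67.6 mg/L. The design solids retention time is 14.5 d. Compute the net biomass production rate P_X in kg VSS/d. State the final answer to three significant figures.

P_X ≈ 903 kg VSS/d

From the Monod/SRT balance for a CMAS, S = K_s·(1+k_d θ_c)/[θ_c·(Y k − k_d) − 1] = 67.6 × (1 + 0.0863 × 14.5) / [14.5 × (0.345 × 9.05 − 0.0863) − 1] = 152.2 / 43.02 = 3.538 mg/L.
The observed yield is Y_obs = Y/(1 + k_d·θ_c) = 0.345 / (1 + 0.0863 × 14.5) = 0.345 / 2.251 = 0.1532 g VSS per g bCOD removed.
Substrate removed = Q·(S₀ − S) = 21400 m³/d × (279 − 3.54) g/m³ = 5.89×10^6 g/d = 5895 kg/d.
Biomass produced: P_X = Y_obs·Q·ΔS = 0.1532 × 5895 ≈ 903.3 kg VSS/d.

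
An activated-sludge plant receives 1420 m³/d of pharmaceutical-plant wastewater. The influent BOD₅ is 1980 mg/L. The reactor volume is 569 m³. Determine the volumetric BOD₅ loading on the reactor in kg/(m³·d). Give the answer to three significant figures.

L_v = Q S₀ / V = 1420 × 1980 × 10⁻³ / 569.0 = 4.941 kg/(m³·d).

L_v ≈ 4.94 kg BOD₅/(m³·d)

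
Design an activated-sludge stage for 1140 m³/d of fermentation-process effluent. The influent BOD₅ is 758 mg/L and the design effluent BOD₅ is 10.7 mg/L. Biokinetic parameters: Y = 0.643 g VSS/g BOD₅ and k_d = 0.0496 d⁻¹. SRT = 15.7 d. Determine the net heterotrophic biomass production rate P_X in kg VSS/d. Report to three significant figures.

Y_obs = Y / (1 + k_d θ_c) = 0.643 / (1 + 0.0496 × 15.7) = 0.643 / 1.779 = 0.3615.
Mass of BOD₅ removed per day: Q(S₀ − S) = 1140 × 747.3 g/m³ = 851.9 kg/d.
Net biomass production P_X = Y_obs × Q·(S₀ − S) = 0.3615 × 851.9 = 308.0 kg VSS/d.

P_X ≈ 308 kg VSS/d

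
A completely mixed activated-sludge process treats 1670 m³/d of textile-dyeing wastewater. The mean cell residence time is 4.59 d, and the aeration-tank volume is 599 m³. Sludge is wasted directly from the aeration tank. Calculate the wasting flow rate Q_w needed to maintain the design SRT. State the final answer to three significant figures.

For wasting at MLVSS concentration, Q_w = V/θ_c = 599.0/4.59 = 130.5 m³/d.

Q_w ≈ 131 m³/d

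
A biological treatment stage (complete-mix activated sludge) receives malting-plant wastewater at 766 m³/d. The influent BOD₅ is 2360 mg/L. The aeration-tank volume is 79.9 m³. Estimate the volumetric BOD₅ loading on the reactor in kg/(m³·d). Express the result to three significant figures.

Applied BOD₅ load per unit volume = Q·S₀/V = (766 × 2360/1000)/79.90 = 22.63 kg BOD₅·m⁻³·d⁻¹.

L_v ≈ 22.6 kg BOD₅/(m³·d)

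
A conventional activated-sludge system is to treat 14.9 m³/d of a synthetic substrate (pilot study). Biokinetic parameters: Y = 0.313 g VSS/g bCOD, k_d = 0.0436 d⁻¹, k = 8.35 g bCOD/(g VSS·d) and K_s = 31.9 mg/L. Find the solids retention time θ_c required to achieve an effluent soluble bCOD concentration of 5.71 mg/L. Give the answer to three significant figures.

At the target effluent, Y k S/(K_s+S) = 0.313×8.35×5.71/37.61 = 0.3968 d⁻¹.
Then 1/θ_c = μ − k_d = 0.3968 − 0.0436 = 0.3532 d⁻¹, giving θ_c = 2.831 d.

θ_c ≈ 2.83 d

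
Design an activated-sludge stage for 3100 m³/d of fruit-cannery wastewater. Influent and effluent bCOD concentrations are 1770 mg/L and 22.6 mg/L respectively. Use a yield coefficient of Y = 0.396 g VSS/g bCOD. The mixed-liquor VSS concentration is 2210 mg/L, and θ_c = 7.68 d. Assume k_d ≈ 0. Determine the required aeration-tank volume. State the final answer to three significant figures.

Biomass mass balance (decay neglected): V·X = Y·Q·(S₀ − S)·θ_c, so V = 0.396 × 3100 × (1770 − 22.6) × 7.68 / 2210 = 7454 m³.

V ≈ 7450 m³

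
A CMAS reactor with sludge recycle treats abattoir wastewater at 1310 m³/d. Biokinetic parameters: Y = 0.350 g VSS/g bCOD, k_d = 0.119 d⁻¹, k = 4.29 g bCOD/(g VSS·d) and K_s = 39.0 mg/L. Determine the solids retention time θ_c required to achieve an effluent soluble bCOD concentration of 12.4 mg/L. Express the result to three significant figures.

θ_c ≈ 4.11 d

Specific growth rate at S = 12.4 mg/L: μ = YkS/(K_s+S) = 0.350·4.29·12.4/(39.0+12.4) = 0.3622 d⁻¹.
θ_c = 1/(μ − k_d) = 1/(0.3622 − 0.119) = 1/0.2432 = 4.111 d.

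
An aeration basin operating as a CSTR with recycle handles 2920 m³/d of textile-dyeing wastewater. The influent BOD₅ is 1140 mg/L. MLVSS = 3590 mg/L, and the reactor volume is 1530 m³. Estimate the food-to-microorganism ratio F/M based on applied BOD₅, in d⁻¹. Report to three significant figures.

F/M = applied load / biomass = Q·S₀/(V·X) = 2920 × 1140 / (1530 × 3590) = 0.6060 d⁻¹.

F/M ≈ 0.606 d⁻¹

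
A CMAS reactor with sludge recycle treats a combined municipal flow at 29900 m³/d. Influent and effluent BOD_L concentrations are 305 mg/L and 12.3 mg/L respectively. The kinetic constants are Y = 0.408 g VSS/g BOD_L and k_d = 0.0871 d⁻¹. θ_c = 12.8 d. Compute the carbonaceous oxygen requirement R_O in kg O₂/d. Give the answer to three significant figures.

R_O ≈ 6350 kg O₂/d

The observed yield is Y_obs = Y/(1 + k_d·θ_c) = 0.408 / (1 + 0.0871 × 12.8) = 0.408 / 2.115 = 0.1929 g VSS per g BOD_L removed.
Substrate removed = Q·(S₀ − S) = 29900 m³/d × (305 − 12.3) g/m³ = 8.75×10^6 g/d = 8752 kg/d.
P_X = Y_obs·Q·(S₀ − S) = 0.1929 × 8752 = 1688 kg VSS/d.
R_O = Q·ΔS − 1.42 P_X = 8752 − 2397 = 6354 kg O₂/d.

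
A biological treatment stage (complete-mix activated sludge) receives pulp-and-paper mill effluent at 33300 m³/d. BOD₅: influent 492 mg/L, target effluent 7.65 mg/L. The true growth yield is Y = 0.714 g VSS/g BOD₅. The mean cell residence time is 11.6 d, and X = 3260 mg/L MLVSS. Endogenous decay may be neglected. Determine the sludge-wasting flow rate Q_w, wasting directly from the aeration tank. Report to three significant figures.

V·X = Y·Q·ΔS·θ_c gives V = 0.714 × 33300 × (492 − 7.65) × 11.6 / 3260 = 40977 m³.
With mixed-liquor wasting, θ_c = V/Q_w, so Q_w = V/θ_c = 40977/11.6 = 3533 m³/d.

Q_w ≈ 3530 m³/d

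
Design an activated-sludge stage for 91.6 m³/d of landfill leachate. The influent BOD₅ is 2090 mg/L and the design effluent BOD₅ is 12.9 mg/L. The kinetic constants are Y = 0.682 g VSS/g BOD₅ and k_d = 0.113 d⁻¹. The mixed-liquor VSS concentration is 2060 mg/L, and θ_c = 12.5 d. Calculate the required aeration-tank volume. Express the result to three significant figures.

V ≈ 326 m³

From the SRT design equation V = Y Q (S₀−S) θ_c / [X (1 + k_d θ_c)] = 0.682 × 91.6 × (2090 − 12.9) × 12.5 / [2060 × (1 + 0.113 × 12.5)] = 1.62×10^6 / 4970 = 326.4 m³.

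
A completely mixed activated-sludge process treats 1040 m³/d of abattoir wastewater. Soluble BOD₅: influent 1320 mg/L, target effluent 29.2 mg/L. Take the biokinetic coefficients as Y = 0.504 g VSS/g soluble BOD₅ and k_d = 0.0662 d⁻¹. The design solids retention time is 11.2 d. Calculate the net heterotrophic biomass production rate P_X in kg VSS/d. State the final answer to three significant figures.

Correct the yield for decay: Y_obs = Y/(1 + k_d θ_c) = 0.504 / (1 + 0.0662 × 11.2) = 0.504 / 1.741 = 0.2894.
ΔS = 1320 − 29.2 = 1291 mg/L, so the substrate removal rate is 1040 × 1291/1000 = 1342 kg soluble BOD₅/d.
P_X = Y_obs · Q(S₀ − S) = 0.2894 × 1342 = 388.5 kg VSS/d.

P_X ≈ 389 kg VSS/d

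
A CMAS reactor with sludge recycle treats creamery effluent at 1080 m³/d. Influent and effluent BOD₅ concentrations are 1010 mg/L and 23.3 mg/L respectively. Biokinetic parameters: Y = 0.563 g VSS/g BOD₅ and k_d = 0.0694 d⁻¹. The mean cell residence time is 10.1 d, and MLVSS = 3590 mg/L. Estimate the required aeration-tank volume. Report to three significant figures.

V ≈ 992 m³

Steady-state biomass mass balance: V·X·(1 + k_d·θ_c) = Y·Q·(S₀ − S)·θ_c, so V = 0.563 × 1080 × (1010 − 23.3) × 10.1 / [3590 × (1 + 0.0694 × 10.1)] = 6.06×10^6 / 6106 = 992.3 m³.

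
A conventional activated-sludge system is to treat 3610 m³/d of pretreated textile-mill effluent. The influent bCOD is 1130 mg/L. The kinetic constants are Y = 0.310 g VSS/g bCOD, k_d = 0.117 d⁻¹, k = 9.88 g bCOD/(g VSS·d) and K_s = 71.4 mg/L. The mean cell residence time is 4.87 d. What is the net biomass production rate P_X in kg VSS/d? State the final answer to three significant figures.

P_X ≈ 800 kg VSS/d

From the Monod/SRT balance for a CMAS, S = K_s·(1+k_d θ_c)/[θ_c·(Y k − k_d) − 1] = 71.4 × (1 + 0.117 × 4.87) / [4.87 × (0.310 × 9.88 − 0.117) − 1] = 112.1 / 13.35 = 8.398 mg/L.
Y_obs = Y / (1 + k_d θ_c) = 0.310 / (1 + 0.117 × 4.87) = 0.310 / 1.570 = 0.1975.
Substrate removed = Q·(S₀ − S) = 3610 m³/d × (1130 − 8.40) g/m³ = 4.05×10^6 g/d = 4049 kg/d.
Net biomass production P_X = Y_obs × Q·(S₀ − S) = 0.1975 × 4049 = 799.6 kg VSS/d.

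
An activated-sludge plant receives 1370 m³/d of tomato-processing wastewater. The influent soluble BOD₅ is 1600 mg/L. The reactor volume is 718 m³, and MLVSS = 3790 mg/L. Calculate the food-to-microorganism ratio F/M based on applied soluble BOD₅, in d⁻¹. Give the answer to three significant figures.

F/M = applied load / biomass = Q·S₀/(V·X) = 1370 × 1600 / (718.0 × 3790) = 0.8055 d⁻¹.

F/M ≈ 0.806 d⁻¹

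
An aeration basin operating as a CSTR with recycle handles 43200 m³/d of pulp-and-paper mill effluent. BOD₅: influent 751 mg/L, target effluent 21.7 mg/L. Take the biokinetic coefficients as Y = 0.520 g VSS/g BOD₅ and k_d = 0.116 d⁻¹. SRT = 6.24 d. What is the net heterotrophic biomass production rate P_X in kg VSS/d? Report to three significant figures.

P_X ≈ 9500 kg VSS/d

The observed yield is Y_obs = Y/(1 + k_d·θ_c) = 0.520 / (1 + 0.116 × 6.24) = 0.520 / 1.724 = 0.3017 g VSS per g BOD₅ removed.
Q·(S₀ − S) = 43200 × (751 − 21.7) × 10⁻³ = 31506 kg/d removed.
Net biomass production P_X = Y_obs × Q·(S₀ − S) = 0.3017 × 31506 = 9504 kg VSS/d.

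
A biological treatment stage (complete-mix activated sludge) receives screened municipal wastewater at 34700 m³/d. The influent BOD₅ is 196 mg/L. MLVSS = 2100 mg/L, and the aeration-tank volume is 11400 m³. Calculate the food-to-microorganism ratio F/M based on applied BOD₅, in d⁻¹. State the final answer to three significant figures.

F/M = Q·S₀ / (V·X) = 34700 × 196 / (11400 × 2100) = 0.2841 g BOD₅·(g VSS·d)⁻¹.

F/M ≈ 0.284 d⁻¹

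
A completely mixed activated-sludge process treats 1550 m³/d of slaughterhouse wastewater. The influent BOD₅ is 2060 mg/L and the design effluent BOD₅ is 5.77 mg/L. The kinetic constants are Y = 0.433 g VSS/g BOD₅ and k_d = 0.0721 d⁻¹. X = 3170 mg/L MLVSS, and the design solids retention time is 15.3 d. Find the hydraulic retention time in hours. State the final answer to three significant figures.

τ ≈ 49.0 h

Rearranging the biomass balance for a CMAS with decay, V = Y·Q·ΔS·θ_c / [X·(1+k_d θ_c)] = 0.433 × 1550 × (2060 − 5.77) × 15.3 / [3170 × (1 + 0.0721 × 15.3)] = 2.11×10^7 / 6667 = 3164 m³.
HRT = V/Q = 3164 m³ / 1550 m³·d⁻¹ = 2.041 d × 24 = 48.99 h.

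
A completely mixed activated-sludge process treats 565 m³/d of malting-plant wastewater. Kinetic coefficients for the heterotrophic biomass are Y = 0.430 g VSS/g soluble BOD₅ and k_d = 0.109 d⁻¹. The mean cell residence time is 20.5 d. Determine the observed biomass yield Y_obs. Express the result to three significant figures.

Y_obs ≈ 0.133 g VSS/g soluble BOD₅

Observed yield with endogenous decay: Y_obs = Y / (1 + k_d·θ_c) = 0.430 / (1 + 0.109 × 20.5) = 0.430 / 3.235 = 0.1329 g VSS/g soluble BOD₅.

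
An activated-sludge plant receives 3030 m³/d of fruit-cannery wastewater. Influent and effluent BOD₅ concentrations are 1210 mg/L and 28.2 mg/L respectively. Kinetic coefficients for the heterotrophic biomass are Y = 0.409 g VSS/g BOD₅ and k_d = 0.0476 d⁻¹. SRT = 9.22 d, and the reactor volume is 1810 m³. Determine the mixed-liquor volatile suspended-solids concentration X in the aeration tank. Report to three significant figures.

X ≈ 5180 mg/L

From V·X·(1 + k_d·θ_c) = Y·Q·(S₀ − S)·θ_c: X = 0.409 × 3030 × (1210 − 28.2) × 9.22 / [1810 × (1 + 0.0476 × 9.22)] = 5185 mg/L.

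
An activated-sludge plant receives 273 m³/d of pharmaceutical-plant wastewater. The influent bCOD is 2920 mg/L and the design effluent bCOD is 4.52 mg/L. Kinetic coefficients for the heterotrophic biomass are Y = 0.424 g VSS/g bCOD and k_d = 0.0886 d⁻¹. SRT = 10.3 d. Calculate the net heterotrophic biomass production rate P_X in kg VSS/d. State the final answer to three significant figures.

Observed yield with endogenous decay: Y_obs = Y / (1 + k_d·θ_c) = 0.424 / (1 + 0.0886 × 10.3) = 0.424 / 1.913 = 0.2217 g VSS/g bCOD.
Q·(S₀ − S) = 273 × (2920 − 4.52) × 10⁻³ = 795.9 kg/d removed.
Net biomass production P_X = Y_obs × Q·(S₀ − S) = 0.2217 × 795.9 = 176.4 kg VSS/d.

P_X ≈ 176 kg VSS/d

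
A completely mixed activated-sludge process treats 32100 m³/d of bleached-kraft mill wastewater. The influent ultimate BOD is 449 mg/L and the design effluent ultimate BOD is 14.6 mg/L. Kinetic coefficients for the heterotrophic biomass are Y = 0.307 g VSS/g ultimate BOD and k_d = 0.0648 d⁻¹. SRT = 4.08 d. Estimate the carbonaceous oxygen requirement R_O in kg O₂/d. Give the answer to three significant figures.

Correct the yield for decay: Y_obs = Y/(1 + k_d θ_c) = 0.307 / (1 + 0.0648 × 4.08) = 0.307 / 1.264 = 0.2428.
Substrate removed = Q·(S₀ − S) = 32100 m³/d × (449 − 14.6) g/m³ = 1.39×10^7 g/d = 13944 kg/d.
P_X = Y_obs·Q·(S₀ − S) = 0.2428 × 13944 = 3386 kg VSS/d.
Carbonaceous O₂ demand = substrate oxidised − cell-mass equivalent = 13944 − 1.42 × 3386 = 9136 kg O₂/d.

R_O ≈ 9140 kg O₂/d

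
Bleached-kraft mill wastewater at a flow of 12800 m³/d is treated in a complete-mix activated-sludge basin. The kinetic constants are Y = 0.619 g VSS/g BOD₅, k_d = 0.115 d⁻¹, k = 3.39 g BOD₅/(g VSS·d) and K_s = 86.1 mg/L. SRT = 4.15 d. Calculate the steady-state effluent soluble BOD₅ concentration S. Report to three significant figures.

From the Monod/SRT balance for a CMAS, S = K_s·(1+k_d θ_c)/[θ_c·(Y k − k_d) − 1] = 86.1 × (1 + 0.115 × 4.15) / [4.15 × (0.619 × 3.39 − 0.115) − 1] = 127.2 / 7.231 = 17.59 mg/L.

S ≈ 17.6 mg/L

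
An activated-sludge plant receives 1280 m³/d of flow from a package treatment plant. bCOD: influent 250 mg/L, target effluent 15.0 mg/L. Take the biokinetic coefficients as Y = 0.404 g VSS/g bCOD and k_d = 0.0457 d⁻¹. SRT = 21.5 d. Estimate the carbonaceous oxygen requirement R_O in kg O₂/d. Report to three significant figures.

Y_obs = Y / (1 + k_d θ_c) = 0.404 / (1 + 0.0457 × 21.5) = 0.404 / 1.983 = 0.2038.
Q·(S₀ − S) = 1280 × (250 − 15.0) × 10⁻³ = 300.8 kg/d removed.
Biomass synthesised: P_X = Y_obs × 300.8 = 61.30 kg VSS/d.
R_O = Q·ΔS − 1.42 P_X = 300.8 − 87.04 = 213.8 kg O₂/d.

R_O ≈ 214 kg O₂/d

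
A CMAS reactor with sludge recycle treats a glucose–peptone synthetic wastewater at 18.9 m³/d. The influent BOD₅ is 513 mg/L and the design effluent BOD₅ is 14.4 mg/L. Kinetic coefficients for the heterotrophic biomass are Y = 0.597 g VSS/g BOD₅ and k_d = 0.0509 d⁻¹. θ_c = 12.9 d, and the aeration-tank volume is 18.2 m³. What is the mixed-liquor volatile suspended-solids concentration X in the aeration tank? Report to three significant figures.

X ≈ 2410 mg/L

Solving the biomass balance for X: X = Y Q (S₀−S) θ_c / [V (1+k_d θ_c)] = 0.597 × 18.9 × (513 − 14.4) × 12.9 / [18.2 × (1 + 0.0509 × 12.9)] = 2407 mg/L.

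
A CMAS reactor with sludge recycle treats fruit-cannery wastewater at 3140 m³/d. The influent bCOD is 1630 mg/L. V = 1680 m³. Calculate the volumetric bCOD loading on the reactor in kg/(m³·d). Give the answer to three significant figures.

Applied bCOD load per unit volume = Q·S₀/V = (3140 × 1630/1000)/1680 = 3.047 kg bCOD·m⁻³·d⁻¹.

L_v ≈ 3.05 kg bCOD/(m³·d)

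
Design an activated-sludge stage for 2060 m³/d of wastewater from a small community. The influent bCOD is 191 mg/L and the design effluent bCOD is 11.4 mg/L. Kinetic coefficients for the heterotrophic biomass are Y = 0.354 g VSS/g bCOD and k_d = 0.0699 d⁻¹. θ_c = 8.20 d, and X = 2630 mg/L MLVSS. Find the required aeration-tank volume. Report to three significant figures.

From the SRT design equation V = Y Q (S₀−S) θ_c / [X (1 + k_d θ_c)] = 0.354 × 2060 × (191 − 11.4) × 8.20 / [2630 × (1 + 0.0699 × 8.20)] = 1.07×10^6 / 4137 = 259.6 m³.

V ≈ 260 m³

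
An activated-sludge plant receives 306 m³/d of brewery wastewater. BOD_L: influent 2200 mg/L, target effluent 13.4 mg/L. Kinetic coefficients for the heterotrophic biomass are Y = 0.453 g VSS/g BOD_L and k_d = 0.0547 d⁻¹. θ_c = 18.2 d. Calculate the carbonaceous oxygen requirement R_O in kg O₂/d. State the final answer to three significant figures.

R_O ≈ 453 kg O₂/d

Correct the yield for decay: Y_obs = Y/(1 + k_d θ_c) = 0.453 / (1 + 0.0547 × 18.2) = 0.453 / 1.996 = 0.2270.
Substrate removed = Q·(S₀ − S) = 306 m³/d × (2200 − 13.4) g/m³ = 6.69×10^5 g/d = 669.1 kg/d.
Net sludge production P_X = 0.2270 × 669.1 = 151.9 kg VSS/d.
Carbonaceous O₂ demand = substrate oxidised − cell-mass equivalent = 669.1 − 1.42 × 151.9 = 453.4 kg O₂/d.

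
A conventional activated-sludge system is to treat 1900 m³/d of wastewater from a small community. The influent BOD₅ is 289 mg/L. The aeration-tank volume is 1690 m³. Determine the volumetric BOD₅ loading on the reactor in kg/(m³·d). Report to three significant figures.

L_v ≈ 0.325 kg BOD₅/(m³·d)

L_v = Q S₀ / V = 1900 × 289 × 10⁻³ / 1690 = 0.3249 kg/(m³·d).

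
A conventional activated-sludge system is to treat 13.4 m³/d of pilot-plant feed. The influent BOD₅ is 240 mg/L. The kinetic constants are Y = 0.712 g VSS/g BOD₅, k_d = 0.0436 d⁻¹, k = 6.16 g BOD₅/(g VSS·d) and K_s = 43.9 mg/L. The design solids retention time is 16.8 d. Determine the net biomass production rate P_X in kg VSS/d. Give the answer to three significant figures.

P_X ≈ 1.32 kg VSS/d

From the Monod/SRT balance for a CMAS, S = K_s·(1+k_d θ_c)/[θ_c·(Y k − k_d) − 1] = 43.9 × (1 + 0.0436 × 16.8) / [16.8 × (0.712 × 6.16 − 0.0436) − 1] = 76.06 / 71.95 = 1.057 mg/L.
Observed yield with endogenous decay: Y_obs = Y / (1 + k_d·θ_c) = 0.712 / (1 + 0.0436 × 16.8) = 0.712 / 1.732 = 0.4110 g VSS/g BOD₅.
Mass of BOD₅ removed per day: Q(S₀ − S) = 13.4 × 238.9 g/m³ = 3.202 kg/d.
Net biomass production P_X = Y_obs × Q·(S₀ − S) = 0.4110 × 3.202 = 1.316 kg VSS/d.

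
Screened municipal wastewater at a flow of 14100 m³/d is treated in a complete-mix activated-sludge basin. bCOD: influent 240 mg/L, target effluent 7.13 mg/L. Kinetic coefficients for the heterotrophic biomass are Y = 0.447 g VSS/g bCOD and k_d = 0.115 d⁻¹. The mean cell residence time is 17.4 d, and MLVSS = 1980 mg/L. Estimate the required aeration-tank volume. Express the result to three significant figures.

From the SRT design equation V = Y Q (S₀−S) θ_c / [X (1 + k_d θ_c)] = 0.447 × 14100 × (240 − 7.13) × 17.4 / [1980 × (1 + 0.115 × 17.4)] = 2.55×10^7 / 5942 = 4298 m³.

V ≈ 4300 m³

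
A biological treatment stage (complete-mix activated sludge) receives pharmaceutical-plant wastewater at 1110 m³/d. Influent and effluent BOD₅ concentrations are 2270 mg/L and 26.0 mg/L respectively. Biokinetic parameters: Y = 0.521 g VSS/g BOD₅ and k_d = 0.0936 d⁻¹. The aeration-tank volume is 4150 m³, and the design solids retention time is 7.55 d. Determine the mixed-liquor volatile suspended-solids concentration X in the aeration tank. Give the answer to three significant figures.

From V·X·(1 + k_d·θ_c) = Y·Q·(S₀ − S)·θ_c: X = 0.521 × 1110 × (2270 − 26.0) × 7.55 / [4150 × (1 + 0.0936 × 7.55)] = 1383 mg/L.

X ≈ 1380 mg/L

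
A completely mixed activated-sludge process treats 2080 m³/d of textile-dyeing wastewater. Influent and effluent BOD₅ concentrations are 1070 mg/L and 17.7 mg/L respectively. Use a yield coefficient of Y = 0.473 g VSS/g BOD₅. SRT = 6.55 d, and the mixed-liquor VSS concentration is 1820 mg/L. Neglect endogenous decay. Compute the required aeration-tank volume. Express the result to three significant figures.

V ≈ 3730 m³

With k_d = 0 the design equation reduces to V = Y Q (S₀−S) θ_c / X = 0.473 × 2080 × (1070 − 17.7) × 6.55 / 1820 = 3726 m³.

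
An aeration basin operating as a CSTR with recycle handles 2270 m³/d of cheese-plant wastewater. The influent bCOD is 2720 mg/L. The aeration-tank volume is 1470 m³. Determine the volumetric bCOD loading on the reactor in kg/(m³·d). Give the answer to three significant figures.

L_v ≈ 4.20 kg bCOD/(m³·d)

Volumetric loading L_v = Q·S₀ / V = 2270 × 2720 g/m³ / 1470 m³ = 4200 g/(m³·d) = 4.200 kg bCOD/(m³·d).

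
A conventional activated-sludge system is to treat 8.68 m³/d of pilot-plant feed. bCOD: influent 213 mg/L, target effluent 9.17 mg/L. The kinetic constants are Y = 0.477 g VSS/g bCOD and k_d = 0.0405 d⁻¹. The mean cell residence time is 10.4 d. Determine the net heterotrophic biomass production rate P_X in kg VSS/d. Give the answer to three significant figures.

Y_obs = Y / (1 + k_d θ_c) = 0.477 / (1 + 0.0405 × 10.4) = 0.477 / 1.421 = 0.3356.
Substrate removed = Q·(S₀ − S) = 8.68 m³/d × (213 − 9.17) g/m³ = 1.77×10^3 g/d = 1.769 kg/d.
Net biomass production P_X = Y_obs × Q·(S₀ − S) = 0.3356 × 1.769 = 0.5938 kg VSS/d.

P_X ≈ 0.594 kg VSS/d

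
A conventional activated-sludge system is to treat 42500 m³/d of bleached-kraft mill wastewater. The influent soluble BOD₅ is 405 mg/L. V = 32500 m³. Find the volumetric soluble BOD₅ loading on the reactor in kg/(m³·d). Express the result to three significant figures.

L_v ≈ 0.530 kg soluble BOD₅/(m³·d)

L_v = Q S₀ / V = 42500 × 405 × 10⁻³ / 32500 = 0.5296 kg/(m³·d).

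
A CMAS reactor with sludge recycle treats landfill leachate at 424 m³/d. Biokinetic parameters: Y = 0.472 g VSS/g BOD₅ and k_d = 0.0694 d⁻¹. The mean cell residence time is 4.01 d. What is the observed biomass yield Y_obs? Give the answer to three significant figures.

Y_obs ≈ 0.369 g VSS/g BOD₅

The observed yield is Y_obs = Y/(1 + k_d·θ_c) = 0.472 / (1 + 0.0694 × 4.01) = 0.472 / 1.278 = 0.3692 g VSS per g BOD₅ removed.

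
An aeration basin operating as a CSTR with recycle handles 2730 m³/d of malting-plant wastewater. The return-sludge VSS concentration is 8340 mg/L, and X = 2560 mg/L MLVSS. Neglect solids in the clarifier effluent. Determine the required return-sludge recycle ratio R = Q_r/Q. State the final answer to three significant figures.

Solids balance on the clarifier gives (1+R)X = R·X_r, so R = X/(X_r − X) = 2560 / (8340 − 2560) = 0.4429.

R ≈ 0.443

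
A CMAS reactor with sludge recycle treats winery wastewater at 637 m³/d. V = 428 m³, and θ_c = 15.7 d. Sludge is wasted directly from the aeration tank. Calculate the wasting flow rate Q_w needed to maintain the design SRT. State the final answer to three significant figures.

Q_w ≈ 27.3 m³/d

For wasting at MLVSS concentration, Q_w = V/θ_c = 428.0/15.7 = 27.26 m³/d.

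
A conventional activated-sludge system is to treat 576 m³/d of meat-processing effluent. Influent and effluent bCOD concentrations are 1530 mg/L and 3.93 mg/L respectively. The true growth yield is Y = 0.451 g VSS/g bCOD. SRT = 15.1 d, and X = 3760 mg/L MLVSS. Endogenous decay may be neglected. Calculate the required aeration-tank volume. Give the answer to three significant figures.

V ≈ 1590 m³

Biomass mass balance (decay neglected): V·X = Y·Q·(S₀ − S)·θ_c, so V = 0.451 × 576 × (1530 − 3.93) × 15.1 / 3760 = 1592 m³.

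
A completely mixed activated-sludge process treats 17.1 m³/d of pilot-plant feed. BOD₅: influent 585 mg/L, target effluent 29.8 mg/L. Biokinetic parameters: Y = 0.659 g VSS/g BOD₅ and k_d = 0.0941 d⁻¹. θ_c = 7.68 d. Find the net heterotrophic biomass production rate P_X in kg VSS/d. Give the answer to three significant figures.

The observed yield is Y_obs = Y/(1 + k_d·θ_c) = 0.659 / (1 + 0.0941 × 7.68) = 0.659 / 1.723 = 0.3825 g VSS per g BOD₅ removed.
Mass of BOD₅ removed per day: Q(S₀ − S) = 17.1 × 555.2 g/m³ = 9.494 kg/d.
Biomass produced: P_X = Y_obs·Q·ΔS = 0.3825 × 9.494 ≈ 3.632 kg VSS/d.

P_X ≈ 3.63 kg VSS/d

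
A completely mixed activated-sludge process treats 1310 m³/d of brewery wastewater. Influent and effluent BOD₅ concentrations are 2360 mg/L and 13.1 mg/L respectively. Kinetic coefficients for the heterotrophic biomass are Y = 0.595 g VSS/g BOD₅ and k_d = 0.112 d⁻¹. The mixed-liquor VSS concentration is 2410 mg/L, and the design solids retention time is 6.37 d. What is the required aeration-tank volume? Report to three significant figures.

V ≈ 2820 m³

Rearranging the biomass balance for a CMAS with decay, V = Y·Q·ΔS·θ_c / [X·(1+k_d θ_c)] = 0.595 × 1310 × (2360 − 13.1) × 6.37 / [2410 × (1 + 0.112 × 6.37)] = 1.17×10^7 / 4129 = 2822 m³.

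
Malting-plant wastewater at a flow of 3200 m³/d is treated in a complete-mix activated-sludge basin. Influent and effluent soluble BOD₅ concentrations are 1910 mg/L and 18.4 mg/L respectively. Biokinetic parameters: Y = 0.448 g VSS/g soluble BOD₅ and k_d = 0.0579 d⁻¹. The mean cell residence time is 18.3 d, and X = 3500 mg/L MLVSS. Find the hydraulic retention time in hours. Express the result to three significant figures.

τ ≈ 51.6 h

From the SRT design equation V = Y Q (S₀−S) θ_c / [X (1 + k_d θ_c)] = 0.448 × 3200 × (1910 − 18.4) × 18.3 / [3500 × (1 + 0.0579 × 18.3)] = 4.96×10^7 / 7208 = 6884 m³.
τ = V/Q = 6884/3200 = 2.151 d, or 51.63 h.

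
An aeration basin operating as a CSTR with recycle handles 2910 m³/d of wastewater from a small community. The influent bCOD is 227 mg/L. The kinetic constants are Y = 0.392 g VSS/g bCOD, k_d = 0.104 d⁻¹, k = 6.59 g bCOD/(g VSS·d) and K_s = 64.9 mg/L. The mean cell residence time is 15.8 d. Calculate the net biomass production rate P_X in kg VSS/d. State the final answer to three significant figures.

Effluent substrate depends only on kinetics and SRT: S = K_s(1 + k_d θ_c) / [θ_c(Yk − k_d) − 1] = 64.9 × (1 + 0.104 × 15.8) / [15.8 × (0.392 × 6.59 − 0.104) − 1] = 171.5 / 38.17 = 4.494 mg/L.
The observed yield is Y_obs = Y/(1 + k_d·θ_c) = 0.392 / (1 + 0.104 × 15.8) = 0.392 / 2.643 = 0.1483 g VSS per g bCOD removed.
Substrate removed = Q·(S₀ − S) = 2910 m³/d × (227 − 4.49) g/m³ = 6.48×10^5 g/d = 647.5 kg/d.
Biomass produced: P_X = Y_obs·Q·ΔS = 0.1483 × 647.5 ≈ 96.03 kg VSS/d.

P_X ≈ 96.0 kg VSS/d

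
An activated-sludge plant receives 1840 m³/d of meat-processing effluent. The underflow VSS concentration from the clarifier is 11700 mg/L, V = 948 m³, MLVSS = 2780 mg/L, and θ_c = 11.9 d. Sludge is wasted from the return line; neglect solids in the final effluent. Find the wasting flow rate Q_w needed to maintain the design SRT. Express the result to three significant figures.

Q_w ≈ 18.9 m³/d

θ_c = V·X/(Q_w·X_r) when wasting from the recycle, so Q_w = V·X/(θ_c·X_r) = 948.0 × 2780 / (11.9 × 11700) = 18.93 m³/d.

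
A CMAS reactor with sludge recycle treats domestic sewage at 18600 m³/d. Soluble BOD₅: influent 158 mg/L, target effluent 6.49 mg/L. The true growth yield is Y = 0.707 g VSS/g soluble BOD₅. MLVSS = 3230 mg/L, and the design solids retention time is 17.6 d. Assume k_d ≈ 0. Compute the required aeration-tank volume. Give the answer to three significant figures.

Biomass mass balance (decay neglected): V·X = Y·Q·(S₀ − S)·θ_c, so V = 0.707 × 18600 × (158 − 6.49) × 17.6 / 3230 = 10856 m³.

V ≈ 10900 m³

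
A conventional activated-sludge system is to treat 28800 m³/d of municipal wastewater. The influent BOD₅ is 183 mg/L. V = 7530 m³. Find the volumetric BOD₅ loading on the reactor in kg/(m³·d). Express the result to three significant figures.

Volumetric loading L_v = Q·S₀ / V = 28800 × 183 g/m³ / 7530 m³ = 699.9 g/(m³·d) = 0.6999 kg BOD₅/(m³·d).

L_v ≈ 0.700 kg BOD₅/(m³·d)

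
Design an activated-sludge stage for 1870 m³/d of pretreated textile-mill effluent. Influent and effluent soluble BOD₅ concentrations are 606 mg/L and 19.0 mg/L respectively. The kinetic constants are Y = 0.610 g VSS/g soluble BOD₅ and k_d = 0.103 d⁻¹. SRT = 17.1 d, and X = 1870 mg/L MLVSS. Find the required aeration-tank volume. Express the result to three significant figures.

From the SRT design equation V = Y Q (S₀−S) θ_c / [X (1 + k_d θ_c)] = 0.610 × 1870 × (606 − 19.0) × 17.1 / [1870 × (1 + 0.103 × 17.1)] = 1.15×10^7 / 5164 = 2217 m³.

V ≈ 2220 m³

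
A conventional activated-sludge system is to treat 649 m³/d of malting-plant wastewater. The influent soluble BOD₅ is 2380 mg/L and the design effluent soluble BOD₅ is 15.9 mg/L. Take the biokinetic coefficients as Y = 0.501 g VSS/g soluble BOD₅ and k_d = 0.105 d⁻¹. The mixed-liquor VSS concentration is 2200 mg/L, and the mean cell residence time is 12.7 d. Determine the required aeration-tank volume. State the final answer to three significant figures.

Rearranging the biomass balance for a CMAS with decay, V = Y·Q·ΔS·θ_c / [X·(1+k_d θ_c)] = 0.501 × 649 × (2380 − 15.9) × 12.7 / [2200 × (1 + 0.105 × 12.7)] = 9.76×10^6 / 5134 = 1902 m³.

V ≈ 1900 m³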